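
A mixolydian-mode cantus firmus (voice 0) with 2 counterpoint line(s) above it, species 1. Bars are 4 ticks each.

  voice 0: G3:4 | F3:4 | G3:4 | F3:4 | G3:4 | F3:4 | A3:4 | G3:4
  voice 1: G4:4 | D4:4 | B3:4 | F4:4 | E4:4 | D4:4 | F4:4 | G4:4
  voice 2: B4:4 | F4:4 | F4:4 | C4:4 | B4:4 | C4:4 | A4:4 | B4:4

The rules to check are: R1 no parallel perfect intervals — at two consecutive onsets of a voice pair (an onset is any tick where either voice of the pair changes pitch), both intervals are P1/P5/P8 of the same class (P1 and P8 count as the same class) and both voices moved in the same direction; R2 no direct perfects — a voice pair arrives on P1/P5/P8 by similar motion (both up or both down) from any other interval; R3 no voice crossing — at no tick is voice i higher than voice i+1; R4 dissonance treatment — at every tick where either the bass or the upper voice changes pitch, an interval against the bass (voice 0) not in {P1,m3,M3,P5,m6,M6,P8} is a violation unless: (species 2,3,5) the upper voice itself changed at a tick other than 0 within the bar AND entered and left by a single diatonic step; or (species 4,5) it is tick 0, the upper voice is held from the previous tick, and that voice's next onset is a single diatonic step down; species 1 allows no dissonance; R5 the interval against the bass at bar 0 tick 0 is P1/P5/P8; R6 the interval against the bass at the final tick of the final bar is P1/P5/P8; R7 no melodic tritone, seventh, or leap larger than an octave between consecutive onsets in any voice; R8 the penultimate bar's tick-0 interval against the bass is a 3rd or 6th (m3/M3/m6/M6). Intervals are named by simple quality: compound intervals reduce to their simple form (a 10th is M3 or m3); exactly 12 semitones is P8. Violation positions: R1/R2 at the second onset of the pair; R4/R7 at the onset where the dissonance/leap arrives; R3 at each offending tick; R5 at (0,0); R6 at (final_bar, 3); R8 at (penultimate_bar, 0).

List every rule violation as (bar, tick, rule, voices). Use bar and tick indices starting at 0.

(0, 0, R5, (0, 2))
(1, 0, R2, (0, 2))
(1, 0, R7, (2,))
(2, 0, R4, (0, 2))
(3, 0, R2, (0, 2))
(3, 0, R3, (1, 2))
(3, 0, R7, (1,))
(3, 1, R3, (1, 2))
(3, 2, R3, (1, 2))
(3, 3, R3, (1, 2))
(4, 0, R7, (2,))
(5, 0, R2, (0, 2))
(5, 0, R3, (1, 2))
(5, 0, R7, (2,))
(5, 1, R3, (1, 2))
(5, 2, R3, (1, 2))
(5, 3, R3, (1, 2))
(6, 0, R2, (0, 2))
(6, 0, R8, (0, 2))
(7, 3, R6, (0, 2))

bar 0: v0=G3 v1=G4 v2=B4 downbeat M3
bar 1: v0=F3 v1=D4 v2=F4 downbeat P8
bar 2: v0=G3 v1=B3 v2=F4 downbeat m7
bar 3: v0=F3 v1=F4 v2=C4 downbeat P5
bar 4: v0=G3 v1=E4 v2=B4 downbeat M3
bar 5: v0=F3 v1=D4 v2=C4 downbeat P5
bar 6: v0=A3 v1=F4 v2=A4 downbeat P8
bar 7: v0=G3 v1=G4 v2=B4 downbeat M3
  -> R5 @ bar 0 tick 0 v(0, 2): opens on M3
  -> R2 @ bar 1 tick 0 v(0, 2): G3/B4 M3 -> F3/F4 P8 similar
  -> R7 @ bar 1 tick 0 v(2,): B4->F4 leap 6st
  -> R4 @ bar 2 tick 0 v(0, 2): G3/F4 m7 untreated
  -> R2 @ bar 3 tick 0 v(0, 2): G3/F4 m7 -> F3/C4 P5 similar
  -> R3 @ bar 3 tick 0 v(1, 2): F4 above C4
  -> R7 @ bar 3 tick 0 v(1,): B3->F4 leap 6st
  -> R3 @ bar 3 tick 1 v(1, 2): F4 above C4
  -> R3 @ bar 3 tick 2 v(1, 2): F4 above C4
  -> R3 @ bar 3 tick 3 v(1, 2): F4 above C4
  -> R7 @ bar 4 tick 0 v(2,): C4->B4 leap 11st
  -> R2 @ bar 5 tick 0 v(0, 2): G3/B4 M3 -> F3/C4 P5 similar
  -> R3 @ bar 5 tick 0 v(1, 2): D4 above C4
  -> R7 @ bar 5 tick 0 v(2,): B4->C4 leap 11st
  -> R3 @ bar 5 tick 1 v(1, 2): D4 above C4
  -> R3 @ bar 5 tick 2 v(1, 2): D4 above C4
  -> R3 @ bar 5 tick 3 v(1, 2): D4 above C4
  -> R2 @ bar 6 tick 0 v(0, 2): F3/C4 P5 -> A3/A4 P8 similar
  -> R8 @ bar 6 tick 0 v(0, 2): penult P8 not 3rd/6th
  -> R6 @ bar 7 tick 3 v(0, 2): closes on M3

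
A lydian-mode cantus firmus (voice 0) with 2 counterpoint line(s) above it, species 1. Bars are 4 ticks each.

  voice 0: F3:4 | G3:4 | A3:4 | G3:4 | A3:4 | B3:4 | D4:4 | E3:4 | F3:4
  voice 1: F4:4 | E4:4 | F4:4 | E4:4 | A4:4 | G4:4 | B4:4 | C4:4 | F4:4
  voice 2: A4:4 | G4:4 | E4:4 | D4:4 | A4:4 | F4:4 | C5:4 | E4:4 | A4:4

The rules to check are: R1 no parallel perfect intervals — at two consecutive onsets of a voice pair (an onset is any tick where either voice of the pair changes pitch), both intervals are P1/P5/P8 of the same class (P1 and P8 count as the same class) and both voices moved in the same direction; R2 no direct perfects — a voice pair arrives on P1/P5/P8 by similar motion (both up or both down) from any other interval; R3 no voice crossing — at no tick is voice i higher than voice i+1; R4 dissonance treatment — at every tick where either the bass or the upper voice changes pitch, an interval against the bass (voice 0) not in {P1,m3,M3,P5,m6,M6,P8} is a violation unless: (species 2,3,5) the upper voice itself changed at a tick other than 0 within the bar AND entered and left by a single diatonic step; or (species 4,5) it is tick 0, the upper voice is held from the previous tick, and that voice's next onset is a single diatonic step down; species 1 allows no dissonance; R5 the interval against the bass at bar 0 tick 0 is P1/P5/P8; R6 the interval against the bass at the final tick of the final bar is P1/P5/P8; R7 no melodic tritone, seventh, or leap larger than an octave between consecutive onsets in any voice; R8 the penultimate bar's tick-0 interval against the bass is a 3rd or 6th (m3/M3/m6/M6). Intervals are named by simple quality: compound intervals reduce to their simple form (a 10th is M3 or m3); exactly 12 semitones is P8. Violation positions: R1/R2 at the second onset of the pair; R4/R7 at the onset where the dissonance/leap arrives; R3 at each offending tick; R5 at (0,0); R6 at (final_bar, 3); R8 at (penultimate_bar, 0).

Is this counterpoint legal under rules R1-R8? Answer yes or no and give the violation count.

No (25 violations)

bar 0: v0=F3 v1=F4 v2=A4 (M3)
bar 1: v0=G3 v1=E4 v2=G4 (P8)
bar 2: v0=A3 v1=F4 v2=E4 (P5)
bar 3: v0=G3 v1=E4 v2=D4 (P5)
bar 4: v0=A3 v1=A4 v2=A4 (P8)
bar 5: v0=B3 v1=G4 v2=F4 (TT)
bar 6: v0=D4 v1=B4 v2=C5 (m7)
bar 7: v0=E3 v1=C4 v2=E4 (P8)
bar 8: v0=F3 v1=F4 v2=A4 (M3)
  R5 @ bar0.0: opens on M3
  R3 @ bar2.0: F4 above E4
  R3 @ bar2.1: F4 above E4
  R3 @ bar2.2: F4 above E4
  R3 @ bar2.3: F4 above E4
  R1 @ bar3.0: A3/E4 P5 -> G3/D4 P5 similar
  R3 @ bar3.0: E4 above D4
  R3 @ bar3.1: E4 above D4
  R3 @ bar3.2: E4 above D4
  R3 @ bar3.3: E4 above D4
  R2 @ bar4.0: G3/E4 M6 -> A3/A4 P8 similar
  R2 @ bar4.0: G3/D4 P5 -> A3/A4 P8 similar
  R2 @ bar4.0: E4/D4 M2 -> A4/A4 P1 similar
  R3 @ bar5.0: G4 above F4
  R4 @ bar5.0: B3/F4 TT untreated
  R3 @ bar5.1: G4 above F4
  R3 @ bar5.2: G4 above F4
  R3 @ bar5.3: G4 above F4
  R4 @ bar6.0: D4/C5 m7 untreated
  R2 @ bar7.0: D4/C5 m7 -> E3/E4 P8 similar
  R7 @ bar7.0: D4->E3 leap 10st
  R7 @ bar7.0: B4->C4 leap 11st
  R8 @ bar7.0: penult P8 not 3rd/6th
  R2 @ bar8.0: E3/C4 m6 -> F3/F4 P8 similar
  R6 @ bar8.3: closes on M3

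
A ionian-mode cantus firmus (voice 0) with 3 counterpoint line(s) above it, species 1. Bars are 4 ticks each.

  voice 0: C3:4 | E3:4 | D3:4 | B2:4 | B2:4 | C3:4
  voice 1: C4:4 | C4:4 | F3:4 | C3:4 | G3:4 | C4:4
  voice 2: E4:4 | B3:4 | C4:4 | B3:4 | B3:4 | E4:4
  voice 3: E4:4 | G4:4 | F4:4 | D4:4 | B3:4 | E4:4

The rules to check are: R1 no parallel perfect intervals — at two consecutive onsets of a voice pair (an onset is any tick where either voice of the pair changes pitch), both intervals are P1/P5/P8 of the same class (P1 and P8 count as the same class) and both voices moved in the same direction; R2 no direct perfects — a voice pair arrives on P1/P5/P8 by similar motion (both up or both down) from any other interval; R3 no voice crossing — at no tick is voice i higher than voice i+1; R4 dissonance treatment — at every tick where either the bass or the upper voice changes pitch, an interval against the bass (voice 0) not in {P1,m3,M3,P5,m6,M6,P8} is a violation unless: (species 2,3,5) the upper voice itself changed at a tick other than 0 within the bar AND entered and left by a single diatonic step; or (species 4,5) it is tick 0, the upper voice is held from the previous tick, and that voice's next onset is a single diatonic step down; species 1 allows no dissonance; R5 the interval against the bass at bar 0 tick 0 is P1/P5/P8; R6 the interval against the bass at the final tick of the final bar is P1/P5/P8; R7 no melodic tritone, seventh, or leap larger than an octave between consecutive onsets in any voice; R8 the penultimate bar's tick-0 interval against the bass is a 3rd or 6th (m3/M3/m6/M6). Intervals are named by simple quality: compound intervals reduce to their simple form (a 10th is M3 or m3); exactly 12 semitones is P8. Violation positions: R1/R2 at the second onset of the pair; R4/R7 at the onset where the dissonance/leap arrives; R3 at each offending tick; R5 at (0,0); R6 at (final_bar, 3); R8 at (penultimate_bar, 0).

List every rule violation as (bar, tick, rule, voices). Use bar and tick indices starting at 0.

bar 0: v0=C3 v1=C4 v2=E4 v3=E4 downbeat M3
bar 1: v0=E3 v1=C4 v2=B3 v3=G4 downbeat m3
bar 2: v0=D3 v1=F3 v2=C4 v3=F4 downbeat m3
bar 3: v0=B2 v1=C3 v2=B3 v3=D4 downbeat m3
bar 4: v0=B2 v1=G3 v2=B3 v3=B3 downbeat P8
bar 5: v0=C3 v1=C4 v2=E4 v3=E4 downbeat M3
  -> R5 @ bar 0 tick 0 v(0, 2): opens on M3
  -> R5 @ bar 0 tick 0 v(0, 3): opens on M3
  -> R3 @ bar 1 tick 0 v(1, 2): C4 above B3
  -> R3 @ bar 1 tick 1 v(1, 2): C4 above B3
  -> R3 @ bar 1 tick 2 v(1, 2): C4 above B3
  -> R3 @ bar 1 tick 3 v(1, 2): C4 above B3
  -> R2 @ bar 2 tick 0 v(1, 3): C4/G4 P5 -> F3/F4 P8 similar
  -> R4 @ bar 2 tick 0 v(0, 2): D3/C4 m7 untreated
  -> R2 @ bar 3 tick 0 v(0, 2): D3/C4 m7 -> B2/B3 P8 similar
  -> R4 @ bar 3 tick 0 v(0, 1): B2/C3 m2 untreated
  -> R8 @ bar 4 tick 0 v(0, 2): penult P8 not 3rd/6th
  -> R8 @ bar 4 tick 0 v(0, 3): penult P8 not 3rd/6th
  -> R1 @ bar 5 tick 0 v(2, 3): B3/B3 P1 -> E4/E4 P1 similar
  -> R2 @ bar 5 tick 0 v(0, 1): B2/G3 m6 -> C3/C4 P8 similar
  -> R6 @ bar 5 tick 3 v(0, 2): closes on M3
  -> R6 @ bar 5 tick 3 v(0, 3): closes on M3

(0, 0, R5, (0, 2))
(0, 0, R5, (0, 3))
(1, 0, R3, (1, 2))
(1, 1, R3, (1, 2))
(1, 2, R3, (1, 2))
(1, 3, R3, (1, 2))
(2, 0, R2, (1, 3))
(2, 0, R4, (0, 2))
(3, 0, R2, (0, 2))
(3, 0, R4, (0, 1))
(4, 0, R8, (0, 2))
(4, 0, R8, (0, 3))
(5, 0, R1, (2, 3))
(5, 0, R2, (0, 1))
(5, 3, R6, (0, 2))
(5, 3, R6, (0, 3))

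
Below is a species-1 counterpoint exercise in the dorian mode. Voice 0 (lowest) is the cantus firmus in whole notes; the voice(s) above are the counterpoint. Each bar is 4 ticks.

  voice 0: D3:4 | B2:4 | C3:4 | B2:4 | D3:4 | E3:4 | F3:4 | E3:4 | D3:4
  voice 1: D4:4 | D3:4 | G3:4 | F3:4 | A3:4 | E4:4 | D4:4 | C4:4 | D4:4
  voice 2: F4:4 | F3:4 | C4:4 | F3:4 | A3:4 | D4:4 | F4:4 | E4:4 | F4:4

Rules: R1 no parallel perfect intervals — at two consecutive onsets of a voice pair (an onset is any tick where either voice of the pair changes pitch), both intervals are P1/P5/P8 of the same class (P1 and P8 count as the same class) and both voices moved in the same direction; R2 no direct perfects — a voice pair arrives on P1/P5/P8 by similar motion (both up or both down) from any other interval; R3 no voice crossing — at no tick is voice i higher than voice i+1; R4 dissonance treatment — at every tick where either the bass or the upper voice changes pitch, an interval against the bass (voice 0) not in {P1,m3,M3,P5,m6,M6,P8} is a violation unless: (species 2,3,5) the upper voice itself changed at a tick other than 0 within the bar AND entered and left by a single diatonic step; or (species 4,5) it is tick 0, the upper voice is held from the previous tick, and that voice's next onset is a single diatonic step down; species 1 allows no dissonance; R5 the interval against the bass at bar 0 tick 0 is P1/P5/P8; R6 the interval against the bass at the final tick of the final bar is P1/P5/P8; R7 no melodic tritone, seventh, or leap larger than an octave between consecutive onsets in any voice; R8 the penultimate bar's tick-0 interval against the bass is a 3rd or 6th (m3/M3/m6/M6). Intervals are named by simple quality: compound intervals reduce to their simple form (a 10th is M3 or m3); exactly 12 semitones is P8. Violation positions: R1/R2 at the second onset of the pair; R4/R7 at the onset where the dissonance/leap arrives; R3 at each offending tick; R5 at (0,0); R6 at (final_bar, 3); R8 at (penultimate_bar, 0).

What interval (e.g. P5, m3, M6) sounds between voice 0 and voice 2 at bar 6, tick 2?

voice 0=F3 voice 2=F4 -> P8

P8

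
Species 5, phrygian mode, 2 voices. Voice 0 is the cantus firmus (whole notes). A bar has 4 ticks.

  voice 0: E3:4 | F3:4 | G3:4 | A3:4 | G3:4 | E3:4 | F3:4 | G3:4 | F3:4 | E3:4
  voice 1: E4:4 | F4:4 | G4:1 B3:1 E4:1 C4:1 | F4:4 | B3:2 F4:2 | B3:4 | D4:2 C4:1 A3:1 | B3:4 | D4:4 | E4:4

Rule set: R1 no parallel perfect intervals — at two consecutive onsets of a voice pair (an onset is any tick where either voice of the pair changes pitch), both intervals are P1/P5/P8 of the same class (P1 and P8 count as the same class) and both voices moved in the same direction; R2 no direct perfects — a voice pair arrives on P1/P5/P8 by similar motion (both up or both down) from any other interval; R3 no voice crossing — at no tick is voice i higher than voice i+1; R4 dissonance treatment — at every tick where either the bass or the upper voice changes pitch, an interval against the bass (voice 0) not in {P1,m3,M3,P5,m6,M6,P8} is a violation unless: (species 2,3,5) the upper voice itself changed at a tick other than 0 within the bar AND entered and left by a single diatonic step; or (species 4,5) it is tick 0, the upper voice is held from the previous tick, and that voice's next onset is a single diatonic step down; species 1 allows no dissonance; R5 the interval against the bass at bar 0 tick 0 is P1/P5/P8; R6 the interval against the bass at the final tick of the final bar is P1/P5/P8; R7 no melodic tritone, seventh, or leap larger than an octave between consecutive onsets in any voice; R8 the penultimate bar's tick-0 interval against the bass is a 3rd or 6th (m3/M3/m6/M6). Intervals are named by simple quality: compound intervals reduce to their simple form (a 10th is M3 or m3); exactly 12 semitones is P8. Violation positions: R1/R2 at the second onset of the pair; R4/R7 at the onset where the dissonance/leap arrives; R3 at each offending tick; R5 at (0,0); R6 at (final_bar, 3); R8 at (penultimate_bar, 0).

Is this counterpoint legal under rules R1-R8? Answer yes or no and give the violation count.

No (8 violations)

bar 0: v0=E3 v1=E4 (P8)
bar 1: v0=F3 v1=F4 (P8)
bar 2: v0=G3 v1=G4 (P8)
bar 3: v0=A3 v1=F4 (m6)
bar 4: v0=G3 v1=B3 (M3)
bar 5: v0=E3 v1=B3 (P5)
bar 6: v0=F3 v1=D4 (M6)
bar 7: v0=G3 v1=B3 (M3)
bar 8: v0=F3 v1=D4 (M6)
bar 9: v0=E3 v1=E4 (P8)
  R1 @ bar1.0: E3/E4 P8 -> F3/F4 P8 similar
  R1 @ bar2.0: F3/F4 P8 -> G3/G4 P8 similar
  R4 @ bar2.3: G3/C4 P4 untreated
  R7 @ bar4.0: F4->B3 leap 6st
  R4 @ bar4.2: G3/F4 m7 untreated
  R7 @ bar4.2: B3->F4 leap 6st
  R2 @ bar5.0: G3/F4 m7 -> E3/B3 P5 similar
  R7 @ bar5.0: F4->B3 leap 6st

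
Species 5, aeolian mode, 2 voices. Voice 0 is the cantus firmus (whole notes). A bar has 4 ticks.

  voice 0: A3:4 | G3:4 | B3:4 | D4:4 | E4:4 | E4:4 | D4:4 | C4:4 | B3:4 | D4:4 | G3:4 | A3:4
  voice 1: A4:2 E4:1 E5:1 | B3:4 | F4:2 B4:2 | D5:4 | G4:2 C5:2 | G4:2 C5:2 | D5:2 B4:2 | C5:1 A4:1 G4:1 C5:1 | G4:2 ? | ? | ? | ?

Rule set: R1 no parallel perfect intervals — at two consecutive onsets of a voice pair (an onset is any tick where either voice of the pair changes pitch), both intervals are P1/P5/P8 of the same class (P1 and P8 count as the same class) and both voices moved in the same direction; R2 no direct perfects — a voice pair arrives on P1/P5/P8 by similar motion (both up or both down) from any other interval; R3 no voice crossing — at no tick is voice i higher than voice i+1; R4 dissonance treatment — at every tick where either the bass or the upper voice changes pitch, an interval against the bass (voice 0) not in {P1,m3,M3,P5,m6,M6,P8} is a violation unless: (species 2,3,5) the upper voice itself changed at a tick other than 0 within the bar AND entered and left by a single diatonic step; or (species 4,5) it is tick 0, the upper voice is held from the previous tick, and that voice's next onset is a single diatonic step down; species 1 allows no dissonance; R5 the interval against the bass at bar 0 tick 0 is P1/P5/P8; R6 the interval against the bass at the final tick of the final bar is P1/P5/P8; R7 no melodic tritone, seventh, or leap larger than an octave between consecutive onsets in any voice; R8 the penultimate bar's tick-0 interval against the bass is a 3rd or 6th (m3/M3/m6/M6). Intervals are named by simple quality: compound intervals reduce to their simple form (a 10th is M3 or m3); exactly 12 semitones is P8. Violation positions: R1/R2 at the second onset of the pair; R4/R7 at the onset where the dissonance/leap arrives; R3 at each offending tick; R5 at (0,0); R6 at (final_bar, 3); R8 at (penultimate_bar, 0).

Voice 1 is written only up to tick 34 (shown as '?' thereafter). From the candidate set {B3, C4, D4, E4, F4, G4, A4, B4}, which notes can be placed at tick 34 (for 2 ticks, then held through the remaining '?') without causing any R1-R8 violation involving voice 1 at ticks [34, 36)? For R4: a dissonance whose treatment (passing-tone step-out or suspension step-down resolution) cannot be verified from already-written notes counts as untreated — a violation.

{B3, B4, D4, G4}

B3: legal
C4: violates R4
D4: legal
E4: violates R4
F4: violates R4
G4: legal
A4: violates R4
B4: legal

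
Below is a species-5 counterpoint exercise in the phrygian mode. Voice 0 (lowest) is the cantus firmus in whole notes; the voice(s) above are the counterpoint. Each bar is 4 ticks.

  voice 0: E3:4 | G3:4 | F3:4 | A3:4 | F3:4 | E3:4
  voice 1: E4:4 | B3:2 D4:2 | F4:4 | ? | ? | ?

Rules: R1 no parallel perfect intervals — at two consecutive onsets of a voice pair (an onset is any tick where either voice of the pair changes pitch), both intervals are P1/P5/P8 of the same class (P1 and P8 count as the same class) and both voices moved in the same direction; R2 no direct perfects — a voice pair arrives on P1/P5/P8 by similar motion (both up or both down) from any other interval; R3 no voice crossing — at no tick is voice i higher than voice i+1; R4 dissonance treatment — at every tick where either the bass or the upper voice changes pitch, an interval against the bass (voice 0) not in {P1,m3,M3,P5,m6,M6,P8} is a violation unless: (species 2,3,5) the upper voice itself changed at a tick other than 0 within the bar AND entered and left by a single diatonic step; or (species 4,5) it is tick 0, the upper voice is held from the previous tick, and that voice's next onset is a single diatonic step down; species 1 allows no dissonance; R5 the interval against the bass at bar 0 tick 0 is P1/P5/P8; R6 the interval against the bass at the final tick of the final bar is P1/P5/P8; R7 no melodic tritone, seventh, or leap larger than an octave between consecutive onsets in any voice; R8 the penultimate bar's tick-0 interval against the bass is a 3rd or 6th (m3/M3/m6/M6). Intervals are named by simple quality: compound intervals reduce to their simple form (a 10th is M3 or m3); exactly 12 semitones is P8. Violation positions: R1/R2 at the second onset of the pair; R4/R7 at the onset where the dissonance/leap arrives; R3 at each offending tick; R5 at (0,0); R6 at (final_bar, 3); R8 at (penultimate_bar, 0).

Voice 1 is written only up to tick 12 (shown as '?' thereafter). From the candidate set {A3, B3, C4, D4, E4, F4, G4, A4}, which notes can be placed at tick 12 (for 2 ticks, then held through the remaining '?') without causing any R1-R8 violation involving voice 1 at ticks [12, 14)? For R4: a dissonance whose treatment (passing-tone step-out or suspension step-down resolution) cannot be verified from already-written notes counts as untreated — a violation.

{A3, C4, E4, F4}

A3: legal
B3: violates R4,R7
C4: legal
D4: violates R4
E4: legal
F4: legal
G4: violates R4
A4: violates R1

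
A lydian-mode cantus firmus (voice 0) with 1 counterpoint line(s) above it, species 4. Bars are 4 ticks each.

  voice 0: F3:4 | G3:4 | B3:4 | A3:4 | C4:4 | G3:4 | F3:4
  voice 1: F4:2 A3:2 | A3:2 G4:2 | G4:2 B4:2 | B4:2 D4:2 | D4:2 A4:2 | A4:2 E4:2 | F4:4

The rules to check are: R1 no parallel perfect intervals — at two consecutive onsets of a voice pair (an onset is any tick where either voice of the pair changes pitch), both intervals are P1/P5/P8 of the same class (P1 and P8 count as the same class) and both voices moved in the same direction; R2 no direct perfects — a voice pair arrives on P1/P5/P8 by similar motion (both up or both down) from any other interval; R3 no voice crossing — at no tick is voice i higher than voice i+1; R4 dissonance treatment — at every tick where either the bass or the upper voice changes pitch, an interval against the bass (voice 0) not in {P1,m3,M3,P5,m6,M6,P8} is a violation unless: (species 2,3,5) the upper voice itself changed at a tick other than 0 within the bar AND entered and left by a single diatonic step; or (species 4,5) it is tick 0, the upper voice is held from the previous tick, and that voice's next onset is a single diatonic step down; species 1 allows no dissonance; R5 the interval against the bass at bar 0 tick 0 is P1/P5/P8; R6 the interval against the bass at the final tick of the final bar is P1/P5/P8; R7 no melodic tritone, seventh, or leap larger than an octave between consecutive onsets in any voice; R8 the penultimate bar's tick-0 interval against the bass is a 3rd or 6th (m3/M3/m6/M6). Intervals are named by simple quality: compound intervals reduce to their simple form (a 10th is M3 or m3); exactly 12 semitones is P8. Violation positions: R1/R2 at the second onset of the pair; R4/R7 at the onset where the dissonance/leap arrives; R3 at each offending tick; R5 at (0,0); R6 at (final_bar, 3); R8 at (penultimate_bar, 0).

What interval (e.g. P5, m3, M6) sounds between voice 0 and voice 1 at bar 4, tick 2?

M6

voice 0=C4 voice 1=A4 -> M6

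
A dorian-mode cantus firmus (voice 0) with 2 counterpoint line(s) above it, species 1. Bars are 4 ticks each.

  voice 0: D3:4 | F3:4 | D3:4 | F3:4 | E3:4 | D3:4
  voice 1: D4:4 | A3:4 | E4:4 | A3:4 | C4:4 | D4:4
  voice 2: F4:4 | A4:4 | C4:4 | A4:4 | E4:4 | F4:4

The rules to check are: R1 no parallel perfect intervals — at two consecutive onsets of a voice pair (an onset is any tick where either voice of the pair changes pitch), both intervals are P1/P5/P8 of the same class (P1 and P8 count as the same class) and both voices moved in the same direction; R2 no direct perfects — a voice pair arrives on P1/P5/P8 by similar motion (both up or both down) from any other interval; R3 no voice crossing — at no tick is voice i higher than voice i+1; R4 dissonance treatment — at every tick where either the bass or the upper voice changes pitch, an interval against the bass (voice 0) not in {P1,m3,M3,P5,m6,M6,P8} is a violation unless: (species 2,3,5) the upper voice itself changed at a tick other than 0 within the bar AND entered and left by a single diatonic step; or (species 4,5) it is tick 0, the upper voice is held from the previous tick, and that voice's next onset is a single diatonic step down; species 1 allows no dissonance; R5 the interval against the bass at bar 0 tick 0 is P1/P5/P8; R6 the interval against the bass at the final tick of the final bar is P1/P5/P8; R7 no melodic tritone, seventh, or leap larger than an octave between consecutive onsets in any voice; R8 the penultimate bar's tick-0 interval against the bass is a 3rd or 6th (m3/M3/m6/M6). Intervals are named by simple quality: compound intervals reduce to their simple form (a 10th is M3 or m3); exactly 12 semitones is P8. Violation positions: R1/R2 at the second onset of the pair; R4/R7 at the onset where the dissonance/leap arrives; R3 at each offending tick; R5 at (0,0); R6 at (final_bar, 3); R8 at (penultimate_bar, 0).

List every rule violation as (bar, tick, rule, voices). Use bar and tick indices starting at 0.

bar 0: v0=D3 v1=D4 v2=F4 downbeat m3
bar 1: v0=F3 v1=A3 v2=A4 downbeat M3
bar 2: v0=D3 v1=E4 v2=C4 downbeat m7
bar 3: v0=F3 v1=A3 v2=A4 downbeat M3
bar 4: v0=E3 v1=C4 v2=E4 downbeat P8
bar 5: v0=D3 v1=D4 v2=F4 downbeat m3
  -> R5 @ bar 0 tick 0 v(0, 2): opens on m3
  -> R3 @ bar 2 tick 0 v(1, 2): E4 above C4
  -> R4 @ bar 2 tick 0 v(0, 1): D3/E4 M2 untreated
  -> R4 @ bar 2 tick 0 v(0, 2): D3/C4 m7 untreated
  -> R3 @ bar 2 tick 1 v(1, 2): E4 above C4
  -> R3 @ bar 2 tick 2 v(1, 2): E4 above C4
  -> R3 @ bar 2 tick 3 v(1, 2): E4 above C4
  -> R2 @ bar 4 tick 0 v(0, 2): F3/A4 M3 -> E3/E4 P8 similar
  -> R8 @ bar 4 tick 0 v(0, 2): penult P8 not 3rd/6th
  -> R6 @ bar 5 tick 3 v(0, 2): closes on m3

(0, 0, R5, (0, 2))
(2, 0, R3, (1, 2))
(2, 0, R4, (0, 1))
(2, 0, R4, (0, 2))
(2, 1, R3, (1, 2))
(2, 2, R3, (1, 2))
(2, 3, R3, (1, 2))
(4, 0, R2, (0, 2))
(4, 0, R8, (0, 2))
(5, 3, R6, (0, 2))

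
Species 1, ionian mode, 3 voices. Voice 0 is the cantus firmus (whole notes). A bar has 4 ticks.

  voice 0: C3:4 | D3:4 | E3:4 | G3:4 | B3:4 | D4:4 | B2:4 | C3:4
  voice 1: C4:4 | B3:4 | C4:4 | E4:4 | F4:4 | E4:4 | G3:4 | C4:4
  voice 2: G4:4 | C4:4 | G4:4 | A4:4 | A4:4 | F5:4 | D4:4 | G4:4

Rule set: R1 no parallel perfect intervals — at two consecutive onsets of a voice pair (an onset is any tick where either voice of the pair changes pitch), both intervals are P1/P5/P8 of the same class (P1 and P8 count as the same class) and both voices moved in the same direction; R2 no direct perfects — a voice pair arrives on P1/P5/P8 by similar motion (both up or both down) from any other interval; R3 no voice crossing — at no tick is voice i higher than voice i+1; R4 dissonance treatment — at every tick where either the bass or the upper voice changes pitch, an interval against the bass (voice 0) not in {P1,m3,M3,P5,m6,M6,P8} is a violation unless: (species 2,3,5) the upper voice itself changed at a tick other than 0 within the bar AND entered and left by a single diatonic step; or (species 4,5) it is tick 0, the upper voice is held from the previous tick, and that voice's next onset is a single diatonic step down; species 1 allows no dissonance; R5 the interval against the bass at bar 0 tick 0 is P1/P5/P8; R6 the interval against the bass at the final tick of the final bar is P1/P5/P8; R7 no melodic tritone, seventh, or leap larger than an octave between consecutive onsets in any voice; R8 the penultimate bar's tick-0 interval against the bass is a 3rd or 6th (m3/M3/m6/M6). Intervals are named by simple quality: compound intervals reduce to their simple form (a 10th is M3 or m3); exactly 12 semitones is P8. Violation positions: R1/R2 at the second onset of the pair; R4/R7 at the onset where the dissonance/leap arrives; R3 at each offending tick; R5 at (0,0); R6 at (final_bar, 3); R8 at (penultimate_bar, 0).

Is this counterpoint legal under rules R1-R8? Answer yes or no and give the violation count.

bar 0: v0=C3 v1=C4 v2=G4 (P5)
bar 1: v0=D3 v1=B3 v2=C4 (m7)
bar 2: v0=E3 v1=C4 v2=G4 (m3)
bar 3: v0=G3 v1=E4 v2=A4 (M2)
bar 4: v0=B3 v1=F4 v2=A4 (m7)
bar 5: v0=D4 v1=E4 v2=F5 (m3)
bar 6: v0=B2 v1=G3 v2=D4 (m3)
bar 7: v0=C3 v1=C4 v2=G4 (P5)
  R4 @ bar1.0: D3/C4 m7 untreated
  R2 @ bar2.0: B3/C4 m2 -> C4/G4 P5 similar
  R4 @ bar3.0: G3/A4 M2 untreated
  R4 @ bar4.0: B3/F4 TT untreated
  R4 @ bar4.0: B3/A4 m7 untreated
  R4 @ bar5.0: D4/E4 M2 untreated
  R2 @ bar6.0: E4/F5 m2 -> G3/D4 P5 similar
  R7 @ bar6.0: D4->B2 leap 15st
  R7 @ bar6.0: F5->D4 leap 15st
  R1 @ bar7.0: G3/D4 P5 -> C4/G4 P5 similar
  R2 @ bar7.0: B2/G3 m6 -> C3/C4 P8 similar
  R2 @ bar7.0: B2/D4 m3 -> C3/G4 P5 similar

No (12 violations)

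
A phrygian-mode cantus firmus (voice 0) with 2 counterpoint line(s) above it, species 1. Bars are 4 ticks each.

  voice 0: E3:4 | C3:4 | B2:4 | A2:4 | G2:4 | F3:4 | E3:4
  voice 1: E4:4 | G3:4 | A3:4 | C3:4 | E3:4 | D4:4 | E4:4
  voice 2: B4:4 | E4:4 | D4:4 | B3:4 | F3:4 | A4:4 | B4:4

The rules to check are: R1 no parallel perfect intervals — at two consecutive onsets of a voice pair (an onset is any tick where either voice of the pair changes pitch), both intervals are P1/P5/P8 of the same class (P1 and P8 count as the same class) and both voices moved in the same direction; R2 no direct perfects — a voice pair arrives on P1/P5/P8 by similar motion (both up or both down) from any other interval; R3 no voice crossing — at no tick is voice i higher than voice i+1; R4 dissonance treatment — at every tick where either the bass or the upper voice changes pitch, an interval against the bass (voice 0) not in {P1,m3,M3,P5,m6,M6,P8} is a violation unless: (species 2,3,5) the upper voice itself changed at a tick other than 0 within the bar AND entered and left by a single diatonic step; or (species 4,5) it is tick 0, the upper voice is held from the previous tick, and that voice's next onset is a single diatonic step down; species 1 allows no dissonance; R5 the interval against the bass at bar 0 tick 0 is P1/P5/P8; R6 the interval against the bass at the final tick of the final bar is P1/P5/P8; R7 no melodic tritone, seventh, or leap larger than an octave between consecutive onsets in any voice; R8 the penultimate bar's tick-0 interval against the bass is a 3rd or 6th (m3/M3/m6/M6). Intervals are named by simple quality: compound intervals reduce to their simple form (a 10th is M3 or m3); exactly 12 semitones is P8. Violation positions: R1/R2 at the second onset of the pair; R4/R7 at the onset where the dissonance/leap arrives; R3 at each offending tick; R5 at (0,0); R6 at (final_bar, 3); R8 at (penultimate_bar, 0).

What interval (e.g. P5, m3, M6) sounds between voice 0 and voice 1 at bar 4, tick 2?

M6

voice 0=G2 voice 1=E3 -> M6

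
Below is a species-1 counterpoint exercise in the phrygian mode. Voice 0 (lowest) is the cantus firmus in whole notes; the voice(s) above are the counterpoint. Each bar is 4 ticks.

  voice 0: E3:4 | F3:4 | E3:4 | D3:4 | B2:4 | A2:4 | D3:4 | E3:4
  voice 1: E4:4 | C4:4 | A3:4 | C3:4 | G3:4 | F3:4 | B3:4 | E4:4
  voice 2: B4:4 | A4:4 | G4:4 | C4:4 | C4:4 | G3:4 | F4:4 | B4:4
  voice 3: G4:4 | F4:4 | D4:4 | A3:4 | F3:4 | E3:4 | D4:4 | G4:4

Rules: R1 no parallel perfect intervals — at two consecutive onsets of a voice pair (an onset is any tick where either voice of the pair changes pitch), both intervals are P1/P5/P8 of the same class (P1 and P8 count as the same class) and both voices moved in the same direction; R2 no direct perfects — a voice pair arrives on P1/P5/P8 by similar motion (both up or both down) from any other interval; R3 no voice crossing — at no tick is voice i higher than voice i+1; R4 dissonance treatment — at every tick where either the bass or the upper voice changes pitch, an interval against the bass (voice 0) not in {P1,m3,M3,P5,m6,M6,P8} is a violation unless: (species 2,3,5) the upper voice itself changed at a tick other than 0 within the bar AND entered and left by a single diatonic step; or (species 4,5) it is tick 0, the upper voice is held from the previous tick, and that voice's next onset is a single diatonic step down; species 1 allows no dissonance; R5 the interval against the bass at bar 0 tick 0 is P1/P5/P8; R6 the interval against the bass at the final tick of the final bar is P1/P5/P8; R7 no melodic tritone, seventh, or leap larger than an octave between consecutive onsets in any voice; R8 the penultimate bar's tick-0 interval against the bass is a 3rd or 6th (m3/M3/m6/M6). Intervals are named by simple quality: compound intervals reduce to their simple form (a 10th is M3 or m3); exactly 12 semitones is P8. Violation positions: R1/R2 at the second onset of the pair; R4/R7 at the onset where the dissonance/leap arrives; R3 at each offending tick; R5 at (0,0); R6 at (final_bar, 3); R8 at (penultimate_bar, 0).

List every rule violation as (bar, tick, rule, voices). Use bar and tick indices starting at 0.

bar 0: v0=E3 v1=E4 v2=B4 v3=G4 downbeat m3
bar 1: v0=F3 v1=C4 v2=A4 v3=F4 downbeat P8
bar 2: v0=E3 v1=A3 v2=G4 v3=D4 downbeat m7
bar 3: v0=D3 v1=C3 v2=C4 v3=A3 downbeat P5
bar 4: v0=B2 v1=G3 v2=C4 v3=F3 downbeat TT
bar 5: v0=A2 v1=F3 v2=G3 v3=E3 downbeat P5
bar 6: v0=D3 v1=B3 v2=F4 v3=D4 downbeat P8
bar 7: v0=E3 v1=E4 v2=B4 v3=G4 downbeat m3
  -> R3 @ bar 0 tick 0 v(2, 3): B4 above G4
  -> R5 @ bar 0 tick 0 v(0, 3): opens on m3
  -> R3 @ bar 0 tick 1 v(2, 3): B4 above G4
  -> R3 @ bar 0 tick 2 v(2, 3): B4 above G4
  -> R3 @ bar 0 tick 3 v(2, 3): B4 above G4
  -> R3 @ bar 1 tick 0 v(2, 3): A4 above F4
  -> R3 @ bar 1 tick 1 v(2, 3): A4 above F4
  -> R3 @ bar 1 tick 2 v(2, 3): A4 above F4
  -> R3 @ bar 1 tick 3 v(2, 3): A4 above F4
  -> R3 @ bar 2 tick 0 v(2, 3): G4 above D4
  -> R4 @ bar 2 tick 0 v(0, 1): E3/A3 P4 untreated
  -> R4 @ bar 2 tick 0 v(0, 3): E3/D4 m7 untreated
  -> R3 @ bar 2 tick 1 v(2, 3): G4 above D4
  -> R3 @ bar 2 tick 2 v(2, 3): G4 above D4
  -> R3 @ bar 2 tick 3 v(2, 3): G4 above D4
  -> R2 @ bar 3 tick 0 v(0, 3): E3/D4 m7 -> D3/A3 P5 similar
  -> R2 @ bar 3 tick 0 v(1, 2): A3/G4 m7 -> C3/C4 P8 similar
  -> R3 @ bar 3 tick 0 v(0, 1): D3 above C3
  -> R3 @ bar 3 tick 0 v(2, 3): C4 above A3
  -> R4 @ bar 3 tick 0 v(0, 1): D3/C3 M2 untreated
  -> R4 @ bar 3 tick 0 v(0, 2): D3/C4 m7 untreated
  -> R3 @ bar 3 tick 1 v(0, 1): D3 above C3
  -> R3 @ bar 3 tick 1 v(2, 3): C4 above A3
  -> R3 @ bar 3 tick 2 v(0, 1): D3 above C3
  -> R3 @ bar 3 tick 2 v(2, 3): C4 above A3
  -> R3 @ bar 3 tick 3 v(0, 1): D3 above C3
  -> R3 @ bar 3 tick 3 v(2, 3): C4 above A3
  -> R3 @ bar 4 tick 0 v(2, 3): C4 above F3
  -> R4 @ bar 4 tick 0 v(0, 2): B2/C4 m2 untreated
  -> R4 @ bar 4 tick 0 v(0, 3): B2/F3 TT untreated
  -> R3 @ bar 4 tick 1 v(2, 3): C4 above F3
  -> R3 @ bar 4 tick 2 v(2, 3): C4 above F3
  -> R3 @ bar 4 tick 3 v(2, 3): C4 above F3
  -> R2 @ bar 5 tick 0 v(0, 3): B2/F3 TT -> A2/E3 P5 similar
  -> R3 @ bar 5 tick 0 v(2, 3): G3 above E3
  -> R4 @ bar 5 tick 0 v(0, 2): A2/G3 m7 untreated
  -> R3 @ bar 5 tick 1 v(2, 3): G3 above E3
  -> R3 @ bar 5 tick 2 v(2, 3): G3 above E3
  -> R3 @ bar 5 tick 3 v(2, 3): G3 above E3
  -> R2 @ bar 6 tick 0 v(0, 3): A2/E3 P5 -> D3/D4 P8 similar
  -> R3 @ bar 6 tick 0 v(2, 3): F4 above D4
  -> R7 @ bar 6 tick 0 v(1,): F3->B3 leap 6st
  -> R7 @ bar 6 tick 0 v(2,): G3->F4 leap 10st
  -> R7 @ bar 6 tick 0 v(3,): E3->D4 leap 10st
  -> R8 @ bar 6 tick 0 v(0, 3): penult P8 not 3rd/6th
  -> R3 @ bar 6 tick 1 v(2, 3): F4 above D4
  -> R3 @ bar 6 tick 2 v(2, 3): F4 above D4
  -> R3 @ bar 6 tick 3 v(2, 3): F4 above D4
  -> R2 @ bar 7 tick 0 v(0, 1): D3/B3 M6 -> E3/E4 P8 similar
  -> R2 @ bar 7 tick 0 v(0, 2): D3/F4 m3 -> E3/B4 P5 similar
  -> R2 @ bar 7 tick 0 v(1, 2): B3/F4 TT -> E4/B4 P5 similar
  -> R3 @ bar 7 tick 0 v(2, 3): B4 above G4
  -> R7 @ bar 7 tick 0 v(2,): F4->B4 leap 6st
  -> R3 @ bar 7 tick 1 v(2, 3): B4 above G4
  -> R3 @ bar 7 tick 2 v(2, 3): B4 above G4
  -> R3 @ bar 7 tick 3 v(2, 3): B4 above G4
  -> R6 @ bar 7 tick 3 v(0, 3): closes on m3

(0, 0, R3, (2, 3))
(0, 0, R5, (0, 3))
(0, 1, R3, (2, 3))
(0, 2, R3, (2, 3))
(0, 3, R3, (2, 3))
(1, 0, R3, (2, 3))
(1, 1, R3, (2, 3))
(1, 2, R3, (2, 3))
(1, 3, R3, (2, 3))
(2, 0, R3, (2, 3))
(2, 0, R4, (0, 1))
(2, 0, R4, (0, 3))
(2, 1, R3, (2, 3))
(2, 2, R3, (2, 3))
(2, 3, R3, (2, 3))
(3, 0, R2, (0, 3))
(3, 0, R2, (1, 2))
(3, 0, R3, (0, 1))
(3, 0, R3, (2, 3))
(3, 0, R4, (0, 1))
(3, 0, R4, (0, 2))
(3, 1, R3, (0, 1))
(3, 1, R3, (2, 3))
(3, 2, R3, (0, 1))
(3, 2, R3, (2, 3))
(3, 3, R3, (0, 1))
(3, 3, R3, (2, 3))
(4, 0, R3, (2, 3))
(4, 0, R4, (0, 2))
(4, 0, R4, (0, 3))
(4, 1, R3, (2, 3))
(4, 2, R3, (2, 3))
(4, 3, R3, (2, 3))
(5, 0, R2, (0, 3))
(5, 0, R3, (2, 3))
(5, 0, R4, (0, 2))
(5, 1, R3, (2, 3))
(5, 2, R3, (2, 3))
(5, 3, R3, (2, 3))
(6, 0, R2, (0, 3))
(6, 0, R3, (2, 3))
(6, 0, R7, (1,))
(6, 0, R7, (2,))
(6, 0, R7, (3,))
(6, 0, R8, (0, 3))
(6, 1, R3, (2, 3))
(6, 2, R3, (2, 3))
(6, 3, R3, (2, 3))
(7, 0, R2, (0, 1))
(7, 0, R2, (0, 2))
(7, 0, R2, (1, 2))
(7, 0, R3, (2, 3))
(7, 0, R7, (2,))
(7, 1, R3, (2, 3))
(7, 2, R3, (2, 3))
(7, 3, R3, (2, 3))
(7, 3, R6, (0, 3))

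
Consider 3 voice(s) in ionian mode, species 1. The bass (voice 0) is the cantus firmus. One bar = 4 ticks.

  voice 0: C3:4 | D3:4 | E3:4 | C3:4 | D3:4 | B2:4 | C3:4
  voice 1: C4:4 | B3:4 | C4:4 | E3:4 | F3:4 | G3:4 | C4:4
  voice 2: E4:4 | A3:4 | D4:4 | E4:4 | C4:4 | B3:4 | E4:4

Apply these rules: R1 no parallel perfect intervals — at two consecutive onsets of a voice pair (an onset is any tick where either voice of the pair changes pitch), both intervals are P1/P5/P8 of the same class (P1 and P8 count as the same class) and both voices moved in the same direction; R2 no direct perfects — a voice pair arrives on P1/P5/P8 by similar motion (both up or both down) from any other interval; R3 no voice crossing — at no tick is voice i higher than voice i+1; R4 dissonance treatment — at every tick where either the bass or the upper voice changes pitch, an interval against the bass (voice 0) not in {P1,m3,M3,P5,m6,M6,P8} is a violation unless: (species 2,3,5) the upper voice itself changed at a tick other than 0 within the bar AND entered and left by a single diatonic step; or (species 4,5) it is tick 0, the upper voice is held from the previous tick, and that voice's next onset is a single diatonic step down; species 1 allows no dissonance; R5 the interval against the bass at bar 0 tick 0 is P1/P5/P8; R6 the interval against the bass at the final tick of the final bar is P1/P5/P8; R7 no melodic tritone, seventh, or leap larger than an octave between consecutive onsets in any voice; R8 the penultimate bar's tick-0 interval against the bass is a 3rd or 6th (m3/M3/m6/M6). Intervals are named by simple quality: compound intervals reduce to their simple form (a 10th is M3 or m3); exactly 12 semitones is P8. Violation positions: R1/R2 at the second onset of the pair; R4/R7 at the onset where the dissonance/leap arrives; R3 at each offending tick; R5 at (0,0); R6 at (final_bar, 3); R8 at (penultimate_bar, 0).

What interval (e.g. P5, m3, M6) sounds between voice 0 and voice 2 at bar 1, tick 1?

voice 0=D3 voice 2=A3 -> P5

P5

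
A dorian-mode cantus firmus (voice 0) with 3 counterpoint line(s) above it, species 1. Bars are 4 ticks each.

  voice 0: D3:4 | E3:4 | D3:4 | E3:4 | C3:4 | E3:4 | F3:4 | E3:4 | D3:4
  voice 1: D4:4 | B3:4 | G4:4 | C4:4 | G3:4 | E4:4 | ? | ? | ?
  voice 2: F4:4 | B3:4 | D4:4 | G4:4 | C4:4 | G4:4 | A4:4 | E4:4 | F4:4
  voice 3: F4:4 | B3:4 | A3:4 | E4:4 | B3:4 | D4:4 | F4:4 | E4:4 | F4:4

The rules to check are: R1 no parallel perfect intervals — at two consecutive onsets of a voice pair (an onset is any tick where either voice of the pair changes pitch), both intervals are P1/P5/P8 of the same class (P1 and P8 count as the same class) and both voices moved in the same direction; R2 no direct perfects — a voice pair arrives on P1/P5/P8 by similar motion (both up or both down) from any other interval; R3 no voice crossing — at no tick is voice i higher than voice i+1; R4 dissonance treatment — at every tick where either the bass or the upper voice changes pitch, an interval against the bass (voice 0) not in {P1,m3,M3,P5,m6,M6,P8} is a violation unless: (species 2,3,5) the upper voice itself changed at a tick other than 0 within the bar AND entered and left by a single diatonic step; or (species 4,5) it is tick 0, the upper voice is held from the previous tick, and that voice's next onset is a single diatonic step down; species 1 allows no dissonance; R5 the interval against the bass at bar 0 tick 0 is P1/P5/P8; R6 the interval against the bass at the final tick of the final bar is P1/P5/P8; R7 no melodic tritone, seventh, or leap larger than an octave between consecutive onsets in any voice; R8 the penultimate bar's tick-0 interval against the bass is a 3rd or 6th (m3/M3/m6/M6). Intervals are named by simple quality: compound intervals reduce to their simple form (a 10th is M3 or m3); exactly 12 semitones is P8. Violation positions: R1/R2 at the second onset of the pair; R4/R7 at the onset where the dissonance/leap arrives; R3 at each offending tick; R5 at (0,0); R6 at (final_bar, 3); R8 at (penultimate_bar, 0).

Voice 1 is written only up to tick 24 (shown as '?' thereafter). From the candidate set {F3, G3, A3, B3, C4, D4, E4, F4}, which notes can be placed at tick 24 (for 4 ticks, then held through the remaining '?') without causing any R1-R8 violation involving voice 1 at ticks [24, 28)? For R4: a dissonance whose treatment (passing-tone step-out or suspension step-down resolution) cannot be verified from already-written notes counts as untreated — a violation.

F3: violates R7
G3: violates R4
A3: legal
B3: violates R4
C4: legal
D4: legal
E4: violates R4
F4: violates R1,R2

{A3, C4, D4}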